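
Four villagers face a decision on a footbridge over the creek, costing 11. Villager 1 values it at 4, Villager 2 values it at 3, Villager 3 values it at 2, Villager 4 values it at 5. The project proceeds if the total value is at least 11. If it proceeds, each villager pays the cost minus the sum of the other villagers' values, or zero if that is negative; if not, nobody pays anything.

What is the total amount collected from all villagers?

Total value 14 ≥ cost 11, so it is built.
Villager 1: others sum to 10; max(0, 11 - 10) = 1.
Villager 2: others sum to 11; max(0, 11 - 11) = 0.
Villager 3: others sum to 12; max(0, 11 - 12) = 0.
Villager 4: others sum to 9; max(0, 11 - 9) = 2.
Total collected = 1 + 0 + 0 + 2 = 3.

3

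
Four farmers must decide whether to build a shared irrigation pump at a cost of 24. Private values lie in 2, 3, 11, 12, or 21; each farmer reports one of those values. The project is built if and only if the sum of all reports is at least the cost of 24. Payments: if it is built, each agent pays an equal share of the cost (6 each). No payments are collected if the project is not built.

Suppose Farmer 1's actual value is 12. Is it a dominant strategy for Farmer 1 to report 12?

No

Consider the case where Farmer 2 reports 2, Farmer 3 reports 2 and Farmer 4 reports 2.
Truthful report 12: project not built, utility 0.
Report 21 instead: project built, pays 6, utility 12 - 6 = 6.
Since 6 > 0, reporting 21 is strictly better here, so truthful reporting is not dominant.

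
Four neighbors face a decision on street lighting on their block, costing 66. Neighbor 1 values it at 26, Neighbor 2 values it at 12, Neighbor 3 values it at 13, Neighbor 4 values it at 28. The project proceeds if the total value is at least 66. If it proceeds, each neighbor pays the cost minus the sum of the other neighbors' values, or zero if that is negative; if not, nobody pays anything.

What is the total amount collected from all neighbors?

Total value 79 ≥ cost 66, so it is built.
Neighbor 1: others sum to 53; max(0, 66 - 53) = 13.
Neighbor 2: others sum to 67; max(0, 66 - 67) = 0.
Neighbor 3: others sum to 66; max(0, 66 - 66) = 0.
Neighbor 4: others sum to 51; max(0, 66 - 51) = 15.
Total collected = 13 + 0 + 0 + 15 = 28.

28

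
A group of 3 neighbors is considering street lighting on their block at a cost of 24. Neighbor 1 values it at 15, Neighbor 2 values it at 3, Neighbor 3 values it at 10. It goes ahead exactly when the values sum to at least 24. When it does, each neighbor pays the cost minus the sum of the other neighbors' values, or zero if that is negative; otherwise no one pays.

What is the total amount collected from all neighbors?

Total value 28 ≥ cost 24, so it is built.
Neighbor 1: others sum to 13; max(0, 24 - 13) = 11.
Neighbor 2: others sum to 25; max(0, 24 - 25) = 0.
Neighbor 3: others sum to 18; max(0, 24 - 18) = 6.
Total collected = 11 + 0 + 6 = 17.

17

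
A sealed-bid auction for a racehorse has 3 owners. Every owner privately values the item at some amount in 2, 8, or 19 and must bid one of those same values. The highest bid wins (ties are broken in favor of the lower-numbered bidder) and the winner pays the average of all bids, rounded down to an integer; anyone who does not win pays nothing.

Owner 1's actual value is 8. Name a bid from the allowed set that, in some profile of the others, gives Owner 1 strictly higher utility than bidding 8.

2

Suppose Owner 2 bids 2 and Owner 3 bids 2.
Bid 8: wins, pays 4, utility 8 - 4 = 4.
Bid 2: wins, pays 2, utility 8 - 2 = 6.
So bidding 2 beats truth here (6 > 4).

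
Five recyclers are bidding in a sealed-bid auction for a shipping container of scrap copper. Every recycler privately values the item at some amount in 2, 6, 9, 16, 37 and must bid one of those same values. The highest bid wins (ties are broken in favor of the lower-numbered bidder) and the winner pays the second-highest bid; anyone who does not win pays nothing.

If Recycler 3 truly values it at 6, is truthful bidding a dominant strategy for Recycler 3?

Check each profile of the others' bids and compare truth against every alternative bid.
Others bid (2, 2, 2, 2): truth gives 4, best alternative gives 4.
Others bid (2, 2, 2, 6): truth gives 0, best alternative gives 0.
Others bid (2, 2, 2, 9): truth gives 0, best alternative gives 0.
Others bid (2, 2, 2, 16): truth gives 0, best alternative gives 0.
Others bid (2, 2, 2, 37): truth gives 0, best alternative gives 0.
Others bid (2, 2, 6, 2): truth gives 0, best alternative gives 0.
(Remaining 619 profiles checked similarly; truth is weakly best in each.)
In every case the truthful bid is at least as good as any alternative, so it is a dominant strategy.

Yes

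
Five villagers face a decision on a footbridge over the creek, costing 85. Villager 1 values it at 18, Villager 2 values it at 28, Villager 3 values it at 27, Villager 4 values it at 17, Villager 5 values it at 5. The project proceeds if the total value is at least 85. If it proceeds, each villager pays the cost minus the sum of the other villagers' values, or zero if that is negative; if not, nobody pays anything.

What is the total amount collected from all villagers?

50

Total value 95 ≥ cost 85, so it is built.
Villager 1: others sum to 77; max(0, 85 - 77) = 8.
Villager 2: others sum to 67; max(0, 85 - 67) = 18.
Villager 3: others sum to 68; max(0, 85 - 68) = 17.
Villager 4: others sum to 78; max(0, 85 - 78) = 7.
Villager 5: others sum to 90; max(0, 85 - 90) = 0.
Total collected = 8 + 18 + 17 + 7 + 0 = 50.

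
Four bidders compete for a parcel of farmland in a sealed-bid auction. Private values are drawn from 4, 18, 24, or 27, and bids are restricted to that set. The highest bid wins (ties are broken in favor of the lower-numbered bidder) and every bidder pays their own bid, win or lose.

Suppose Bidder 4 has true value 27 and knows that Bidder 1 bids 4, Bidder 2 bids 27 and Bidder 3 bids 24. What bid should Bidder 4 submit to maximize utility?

4

Bid 4: loses but pays 4, utility -4.
Bid 18: loses but pays 18, utility -18.
Bid 24: loses but pays 24, utility -24.
Bid 27: loses but pays 27, utility -27.
The best choice is 4 with utility -4.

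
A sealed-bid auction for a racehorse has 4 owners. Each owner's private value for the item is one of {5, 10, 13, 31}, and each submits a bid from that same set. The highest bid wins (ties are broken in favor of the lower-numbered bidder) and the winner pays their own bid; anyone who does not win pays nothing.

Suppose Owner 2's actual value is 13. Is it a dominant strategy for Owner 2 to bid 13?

No

Consider the case where Owner 1 bids 5, Owner 3 bids 5 and Owner 4 bids 5.
Truthful bid 13: wins, pays 13, utility 13 - 13 = 0.
Bid 10 instead: wins, pays 10, utility 13 - 10 = 3.
Since 3 > 0, bidding 10 is strictly better here, so truthful bidding is not dominant.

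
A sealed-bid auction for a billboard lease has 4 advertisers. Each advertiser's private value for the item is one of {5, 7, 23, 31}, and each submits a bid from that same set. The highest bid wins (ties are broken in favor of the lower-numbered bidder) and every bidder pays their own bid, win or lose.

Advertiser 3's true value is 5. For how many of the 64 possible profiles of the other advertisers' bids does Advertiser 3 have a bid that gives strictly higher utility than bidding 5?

Others bid (5, 5, 5): truth gives -5; bid 7 gives -2 > -5. Violating.
Others bid (5, 5, 7): truth gives -5; bid 7 gives -2 > -5. Violating.
Others bid (5, 5, 23): truth gives -5; no alternative beats it.
Others bid (5, 5, 31): truth gives -5; no alternative beats it.
(Checking all 64 profiles: 2 have a profitable deviation, 62 do not.)

2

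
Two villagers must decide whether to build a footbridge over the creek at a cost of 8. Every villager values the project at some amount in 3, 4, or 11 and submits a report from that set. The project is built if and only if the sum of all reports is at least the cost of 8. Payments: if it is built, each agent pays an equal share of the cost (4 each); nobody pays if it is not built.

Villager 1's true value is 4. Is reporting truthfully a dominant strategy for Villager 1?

Check each profile of the others' reports and compare truth against every alternative report.
Others report (3): truth gives 0, best alternative gives 0.
Others report (4): truth gives 0, best alternative gives 0.
Others report (11): truth gives 0, best alternative gives 0.
In every case the truthful report is at least as good as any alternative, so it is a dominant strategy.

Yes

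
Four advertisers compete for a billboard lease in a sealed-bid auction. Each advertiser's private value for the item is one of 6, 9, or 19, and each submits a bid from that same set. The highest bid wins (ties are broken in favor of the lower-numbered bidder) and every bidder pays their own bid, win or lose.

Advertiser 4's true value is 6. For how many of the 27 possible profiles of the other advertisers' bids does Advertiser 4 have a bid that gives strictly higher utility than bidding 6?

1

Others bid (6, 6, 6): truth gives -6; bid 9 gives -3 > -6. Violating.
Others bid (6, 6, 9): truth gives -6; no alternative beats it.
Others bid (6, 6, 19): truth gives -6; no alternative beats it.
(Checking all 27 profiles: 1 has a profitable deviation, 26 do not.)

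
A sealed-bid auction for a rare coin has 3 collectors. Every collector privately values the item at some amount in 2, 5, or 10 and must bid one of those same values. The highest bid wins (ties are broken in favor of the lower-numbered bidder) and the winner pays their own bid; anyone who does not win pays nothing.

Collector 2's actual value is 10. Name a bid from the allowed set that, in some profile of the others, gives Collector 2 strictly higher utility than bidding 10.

Suppose Collector 1 bids 2 and Collector 3 bids 2.
Bid 10: wins, pays 10, utility 10 - 10 = 0.
Bid 5: wins, pays 5, utility 10 - 5 = 5.
So bidding 5 beats truth here (5 > 0).

5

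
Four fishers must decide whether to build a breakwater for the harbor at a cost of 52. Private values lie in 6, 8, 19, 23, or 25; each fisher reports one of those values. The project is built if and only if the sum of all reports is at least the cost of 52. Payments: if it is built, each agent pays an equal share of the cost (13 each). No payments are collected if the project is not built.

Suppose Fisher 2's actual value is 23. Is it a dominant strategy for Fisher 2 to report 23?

Check each profile of the others' reports and compare truth against every alternative report.
Others report (6, 6, 19): truth gives 10, best alternative gives 10.
Others report (6, 6, 23): truth gives 10, best alternative gives 10.
Others report (6, 6, 25): truth gives 10, best alternative gives 10.
Others report (6, 8, 19): truth gives 10, best alternative gives 10.
Others report (6, 8, 23): truth gives 10, best alternative gives 10.
Others report (6, 8, 25): truth gives 10, best alternative gives 10.
(Remaining 119 profiles checked similarly; truth is weakly best in each.)
In every case the truthful report is at least as good as any alternative, so it is a dominant strategy.

Yes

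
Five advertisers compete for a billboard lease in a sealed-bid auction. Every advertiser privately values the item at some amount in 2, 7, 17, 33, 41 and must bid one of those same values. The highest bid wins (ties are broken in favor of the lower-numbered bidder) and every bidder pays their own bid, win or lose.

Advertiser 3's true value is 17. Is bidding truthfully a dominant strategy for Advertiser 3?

No

Consider the case where Advertiser 1 bids 2, Advertiser 2 bids 2, Advertiser 4 bids 2 and Advertiser 5 bids 2.
Truthful bid 17: wins, pays 17, utility 17 - 17 = 0.
Bid 7 instead: wins, pays 7, utility 17 - 7 = 10.
Since 10 > 0, bidding 7 is strictly better here, so truthful bidding is not dominant.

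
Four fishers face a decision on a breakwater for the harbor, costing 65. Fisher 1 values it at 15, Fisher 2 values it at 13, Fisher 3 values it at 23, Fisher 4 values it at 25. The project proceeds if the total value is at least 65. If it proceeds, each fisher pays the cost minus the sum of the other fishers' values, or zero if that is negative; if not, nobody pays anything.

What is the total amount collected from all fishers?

32

Total value 76 ≥ cost 65, so it is built.
Fisher 1: others sum to 61; max(0, 65 - 61) = 4.
Fisher 2: others sum to 63; max(0, 65 - 63) = 2.
Fisher 3: others sum to 53; max(0, 65 - 53) = 12.
Fisher 4: others sum to 51; max(0, 65 - 51) = 14.
Total collected = 4 + 2 + 12 + 14 = 32.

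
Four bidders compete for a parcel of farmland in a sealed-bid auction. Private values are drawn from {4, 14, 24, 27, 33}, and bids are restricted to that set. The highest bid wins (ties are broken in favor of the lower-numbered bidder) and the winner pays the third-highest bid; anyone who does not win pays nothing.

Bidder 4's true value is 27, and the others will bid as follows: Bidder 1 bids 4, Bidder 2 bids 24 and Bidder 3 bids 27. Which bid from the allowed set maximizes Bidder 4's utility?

33

Bid 4: loses, pays 0, utility 0.
Bid 14: loses, pays 0, utility 0.
Bid 24: loses, pays 0, utility 0.
Bid 27: loses, pays 0, utility 0.
Bid 33: wins, pays 24, utility 27 - 24 = 3.
The best choice is 33 with utility 3.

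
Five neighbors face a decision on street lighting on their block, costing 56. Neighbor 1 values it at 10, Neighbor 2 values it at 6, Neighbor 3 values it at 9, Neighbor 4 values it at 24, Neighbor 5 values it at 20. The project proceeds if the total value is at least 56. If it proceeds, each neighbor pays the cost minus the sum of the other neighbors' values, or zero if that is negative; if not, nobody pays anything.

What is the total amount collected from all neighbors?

Total value 69 ≥ cost 56, so it is built.
Neighbor 1: others sum to 59; max(0, 56 - 59) = 0.
Neighbor 2: others sum to 63; max(0, 56 - 63) = 0.
Neighbor 3: others sum to 60; max(0, 56 - 60) = 0.
Neighbor 4: others sum to 45; max(0, 56 - 45) = 11.
Neighbor 5: others sum to 49; max(0, 56 - 49) = 7.
Total collected = 0 + 0 + 0 + 11 + 7 = 18.

18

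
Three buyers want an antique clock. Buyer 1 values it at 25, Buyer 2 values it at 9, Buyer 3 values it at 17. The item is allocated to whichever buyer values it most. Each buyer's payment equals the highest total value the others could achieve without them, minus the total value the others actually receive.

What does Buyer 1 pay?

17

Buyer 1 has the highest value and receives the item.
Without Buyer 1, the item would go to the next-highest value, 17, so the others could achieve 17.
With Buyer 1 present and winning, the others receive nothing, so their total is 0.
Payment = 17 - 0 = 17.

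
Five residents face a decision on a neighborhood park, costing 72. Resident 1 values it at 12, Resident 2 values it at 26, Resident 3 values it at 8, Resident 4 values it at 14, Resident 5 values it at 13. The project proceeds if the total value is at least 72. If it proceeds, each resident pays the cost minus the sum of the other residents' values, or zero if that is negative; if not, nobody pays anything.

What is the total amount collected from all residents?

Total value 73 ≥ cost 72, so it is built.
Resident 1: others sum to 61; max(0, 72 - 61) = 11.
Resident 2: others sum to 47; max(0, 72 - 47) = 25.
Resident 3: others sum to 65; max(0, 72 - 65) = 7.
Resident 4: others sum to 59; max(0, 72 - 59) = 13.
Resident 5: others sum to 60; max(0, 72 - 60) = 12.
Total collected = 11 + 25 + 7 + 13 + 12 = 68.

68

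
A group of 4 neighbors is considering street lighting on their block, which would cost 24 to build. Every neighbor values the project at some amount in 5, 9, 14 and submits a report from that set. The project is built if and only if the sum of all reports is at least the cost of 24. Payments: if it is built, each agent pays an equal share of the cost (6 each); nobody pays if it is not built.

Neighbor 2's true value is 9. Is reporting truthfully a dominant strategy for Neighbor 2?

Yes

Check each profile of the others' reports and compare truth against every alternative report.
Others report (5, 5, 5): truth gives 3, best alternative gives 3.
Others report (5, 5, 9): truth gives 3, best alternative gives 3.
Others report (5, 5, 14): truth gives 3, best alternative gives 3.
Others report (5, 9, 5): truth gives 3, best alternative gives 3.
Others report (5, 9, 9): truth gives 3, best alternative gives 3.
Others report (5, 9, 14): truth gives 3, best alternative gives 3.
(Remaining 21 profiles checked similarly; truth is weakly best in each.)
In every case the truthful report is at least as good as any alternative, so it is a dominant strategy.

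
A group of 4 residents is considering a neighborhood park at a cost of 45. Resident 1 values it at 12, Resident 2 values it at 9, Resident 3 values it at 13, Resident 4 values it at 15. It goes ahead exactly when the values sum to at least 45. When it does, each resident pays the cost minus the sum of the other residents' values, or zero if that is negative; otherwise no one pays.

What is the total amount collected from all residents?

33

Total value 49 ≥ cost 45, so it is built.
Resident 1: others sum to 37; max(0, 45 - 37) = 8.
Resident 2: others sum to 40; max(0, 45 - 40) = 5.
Resident 3: others sum to 36; max(0, 45 - 36) = 9.
Resident 4: others sum to 34; max(0, 45 - 34) = 11.
Total collected = 8 + 5 + 9 + 11 = 33.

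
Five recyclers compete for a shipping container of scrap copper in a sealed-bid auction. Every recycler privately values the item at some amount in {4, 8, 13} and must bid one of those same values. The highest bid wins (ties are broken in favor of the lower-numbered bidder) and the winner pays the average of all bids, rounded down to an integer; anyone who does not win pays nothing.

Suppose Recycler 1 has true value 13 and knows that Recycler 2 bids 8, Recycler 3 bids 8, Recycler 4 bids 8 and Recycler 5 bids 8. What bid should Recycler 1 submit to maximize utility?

8

Bid 4: loses, pays 0, utility 0.
Bid 8: wins, pays 8, utility 13 - 8 = 5.
Bid 13: wins, pays 9, utility 13 - 9 = 4.
The best choice is 8 with utility 5.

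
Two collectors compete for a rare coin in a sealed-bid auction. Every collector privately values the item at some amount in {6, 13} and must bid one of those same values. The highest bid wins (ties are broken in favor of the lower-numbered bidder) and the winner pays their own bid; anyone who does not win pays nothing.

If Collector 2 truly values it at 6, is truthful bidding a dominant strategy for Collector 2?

Yes

Check each profile of the others' bids and compare truth against every alternative bid.
Others bid (6): truth gives 0, best alternative gives -7.
Others bid (13): truth gives 0, best alternative gives 0.
In every case the truthful bid is at least as good as any alternative, so it is a dominant strategy.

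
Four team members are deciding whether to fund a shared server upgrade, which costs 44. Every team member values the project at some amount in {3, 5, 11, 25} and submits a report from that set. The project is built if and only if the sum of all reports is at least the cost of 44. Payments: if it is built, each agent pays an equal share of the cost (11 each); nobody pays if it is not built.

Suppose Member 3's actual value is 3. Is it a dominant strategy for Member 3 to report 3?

Yes

Check each profile of the others' reports and compare truth against every alternative report.
Others report (3, 11, 25): truth gives 0, best alternative gives -8.
Others report (3, 25, 11): truth gives 0, best alternative gives -8.
Others report (11, 3, 25): truth gives 0, best alternative gives -8.
Others report (11, 25, 3): truth gives 0, best alternative gives -8.
Others report (25, 3, 11): truth gives 0, best alternative gives -8.
Others report (25, 11, 3): truth gives 0, best alternative gives -8.
(Remaining 58 profiles checked similarly; truth is weakly best in each.)
In every case the truthful report is at least as good as any alternative, so it is a dominant strategy.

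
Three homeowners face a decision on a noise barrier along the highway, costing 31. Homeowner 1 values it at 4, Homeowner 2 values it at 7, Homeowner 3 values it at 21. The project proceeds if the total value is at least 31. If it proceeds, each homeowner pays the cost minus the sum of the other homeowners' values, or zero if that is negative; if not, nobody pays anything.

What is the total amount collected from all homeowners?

29

Total value 32 ≥ cost 31, so it is built.
Homeowner 1: others sum to 28; max(0, 31 - 28) = 3.
Homeowner 2: others sum to 25; max(0, 31 - 25) = 6.
Homeowner 3: others sum to 11; max(0, 31 - 11) = 20.
Total collected = 3 + 6 + 20 = 29.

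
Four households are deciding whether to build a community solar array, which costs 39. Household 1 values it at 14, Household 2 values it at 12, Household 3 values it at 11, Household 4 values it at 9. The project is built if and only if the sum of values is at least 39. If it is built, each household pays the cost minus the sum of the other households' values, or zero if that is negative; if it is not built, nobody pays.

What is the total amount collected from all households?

Total value 46 ≥ cost 39, so it is built.
Household 1: others sum to 32; max(0, 39 - 32) = 7.
Household 2: others sum to 34; max(0, 39 - 34) = 5.
Household 3: others sum to 35; max(0, 39 - 35) = 4.
Household 4: others sum to 37; max(0, 39 - 37) = 2.
Total collected = 7 + 5 + 4 + 2 = 18.

18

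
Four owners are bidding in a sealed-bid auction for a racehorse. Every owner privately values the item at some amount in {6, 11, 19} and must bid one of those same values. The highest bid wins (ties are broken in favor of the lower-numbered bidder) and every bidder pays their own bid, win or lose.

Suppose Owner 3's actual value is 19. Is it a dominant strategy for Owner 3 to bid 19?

Consider the case where Owner 1 bids 6, Owner 2 bids 6 and Owner 4 bids 6.
Truthful bid 19: wins, pays 19, utility 19 - 19 = 0.
Bid 11 instead: wins, pays 11, utility 19 - 11 = 8.
Since 8 > 0, bidding 11 is strictly better here, so truthful bidding is not dominant.

No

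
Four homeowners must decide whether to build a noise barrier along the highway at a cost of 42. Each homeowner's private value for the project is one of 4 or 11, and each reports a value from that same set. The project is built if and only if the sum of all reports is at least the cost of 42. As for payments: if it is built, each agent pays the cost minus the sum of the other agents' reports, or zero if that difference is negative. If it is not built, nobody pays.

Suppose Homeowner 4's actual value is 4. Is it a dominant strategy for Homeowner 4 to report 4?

Yes

Check each profile of the others' reports and compare truth against every alternative report.
Others report (11, 11, 11): truth gives 0, best alternative gives -5.
Others report (4, 4, 4): truth gives 0, best alternative gives 0.
Others report (4, 4, 11): truth gives 0, best alternative gives 0.
Others report (4, 11, 4): truth gives 0, best alternative gives 0.
Others report (4, 11, 11): truth gives 0, best alternative gives 0.
Others report (11, 4, 4): truth gives 0, best alternative gives 0.
(Remaining 2 profiles checked similarly; truth is weakly best in each.)
In every case the truthful report is at least as good as any alternative, so it is a dominant strategy.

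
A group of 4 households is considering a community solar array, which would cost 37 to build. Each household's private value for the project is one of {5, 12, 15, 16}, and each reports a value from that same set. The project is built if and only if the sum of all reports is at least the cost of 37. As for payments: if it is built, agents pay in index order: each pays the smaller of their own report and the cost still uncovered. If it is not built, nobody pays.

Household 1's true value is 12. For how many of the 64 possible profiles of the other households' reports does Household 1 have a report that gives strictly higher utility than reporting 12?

51

Others report (5, 12, 15): truth gives 0; report 5 gives 7 > 0. Violating.
Others report (5, 12, 16): truth gives 0; report 5 gives 7 > 0. Violating.
Others report (5, 15, 12): truth gives 0; report 5 gives 7 > 0. Violating.
Others report (5, 15, 15): truth gives 0; report 5 gives 7 > 0. Violating.
Others report (5, 5, 5): truth gives 0; no alternative beats it.
Others report (5, 5, 12): truth gives 0; no alternative beats it.
(Checking all 64 profiles: 51 have a profitable deviation, 13 do not.)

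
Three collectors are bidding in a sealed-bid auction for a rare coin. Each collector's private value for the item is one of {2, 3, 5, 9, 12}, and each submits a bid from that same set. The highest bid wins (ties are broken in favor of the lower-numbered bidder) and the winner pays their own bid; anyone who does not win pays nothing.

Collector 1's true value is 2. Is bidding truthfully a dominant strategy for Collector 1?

Check each profile of the others' bids and compare truth against every alternative bid.
Others bid (2, 2): truth gives 0, best alternative gives -1.
Others bid (2, 3): truth gives 0, best alternative gives -1.
Others bid (3, 2): truth gives 0, best alternative gives -1.
Others bid (3, 3): truth gives 0, best alternative gives -1.
Others bid (2, 5): truth gives 0, best alternative gives 0.
Others bid (2, 9): truth gives 0, best alternative gives 0.
(Remaining 19 profiles checked similarly; truth is weakly best in each.)
In every case the truthful bid is at least as good as any alternative, so it is a dominant strategy.

Yes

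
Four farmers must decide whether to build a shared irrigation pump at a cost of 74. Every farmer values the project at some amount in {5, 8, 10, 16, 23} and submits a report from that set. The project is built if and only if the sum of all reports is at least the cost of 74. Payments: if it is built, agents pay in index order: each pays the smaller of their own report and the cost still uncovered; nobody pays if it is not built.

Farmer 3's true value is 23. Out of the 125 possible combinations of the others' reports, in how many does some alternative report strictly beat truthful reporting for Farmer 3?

Others report (16, 23, 23): truth gives 0; report 16 gives 7 > 0. Violating.
Others report (23, 16, 23): truth gives 0; report 16 gives 7 > 0. Violating.
Others report (23, 23, 16): truth gives 0; report 16 gives 7 > 0. Violating.
Others report (23, 23, 23): truth gives 0; report 5 gives 18 > 0. Violating.
Others report (5, 5, 5): truth gives 0; no alternative beats it.
Others report (5, 5, 8): truth gives 0; no alternative beats it.
(Checking all 125 profiles: 4 have a profitable deviation, 121 do not.)

4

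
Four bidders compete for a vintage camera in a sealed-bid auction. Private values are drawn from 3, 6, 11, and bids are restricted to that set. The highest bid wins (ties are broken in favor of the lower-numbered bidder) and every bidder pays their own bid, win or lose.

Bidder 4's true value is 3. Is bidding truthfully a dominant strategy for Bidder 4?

Yes

Check each profile of the others' bids and compare truth against every alternative bid.
Others bid (3, 3, 6): truth gives -3, best alternative gives -6.
Others bid (3, 3, 11): truth gives -3, best alternative gives -6.
Others bid (3, 6, 3): truth gives -3, best alternative gives -6.
Others bid (3, 6, 6): truth gives -3, best alternative gives -6.
Others bid (3, 6, 11): truth gives -3, best alternative gives -6.
Others bid (3, 11, 3): truth gives -3, best alternative gives -6.
(Remaining 21 profiles checked similarly; truth is weakly best in each.)
In every case the truthful bid is at least as good as any alternative, so it is a dominant strategy.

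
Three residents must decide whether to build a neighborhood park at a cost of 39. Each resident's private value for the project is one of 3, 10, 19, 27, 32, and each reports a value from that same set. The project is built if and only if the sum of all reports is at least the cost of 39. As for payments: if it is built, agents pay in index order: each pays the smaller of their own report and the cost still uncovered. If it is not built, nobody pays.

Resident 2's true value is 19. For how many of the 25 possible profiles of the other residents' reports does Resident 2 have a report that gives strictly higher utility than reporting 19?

18

Others report (3, 27): truth gives 0; report 10 gives 9 > 0. Violating.
Others report (3, 32): truth gives 0; report 10 gives 9 > 0. Violating.
Others report (10, 19): truth gives 0; report 10 gives 9 > 0. Violating.
Others report (10, 27): truth gives 0; report 3 gives 16 > 0. Violating.
Others report (3, 3): truth gives 0; no alternative beats it.
Others report (3, 10): truth gives 0; no alternative beats it.
(Checking all 25 profiles: 18 have a profitable deviation, 7 do not.)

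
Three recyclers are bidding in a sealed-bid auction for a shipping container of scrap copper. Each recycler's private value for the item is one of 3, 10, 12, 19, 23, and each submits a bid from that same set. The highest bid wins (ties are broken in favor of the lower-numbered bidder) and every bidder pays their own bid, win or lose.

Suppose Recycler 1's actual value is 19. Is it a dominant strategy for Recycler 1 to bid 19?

Consider the case where Recycler 2 bids 3 and Recycler 3 bids 3.
Truthful bid 19: wins, pays 19, utility 19 - 19 = 0.
Bid 3 instead: wins, pays 3, utility 19 - 3 = 16.
Since 16 > 0, bidding 3 is strictly better here, so truthful bidding is not dominant.

No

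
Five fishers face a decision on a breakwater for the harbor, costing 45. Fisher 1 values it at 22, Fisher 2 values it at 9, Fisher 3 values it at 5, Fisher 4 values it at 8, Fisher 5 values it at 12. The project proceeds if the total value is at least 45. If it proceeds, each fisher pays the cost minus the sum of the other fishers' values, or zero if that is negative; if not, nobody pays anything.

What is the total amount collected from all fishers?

12

Total value 56 ≥ cost 45, so it is built.
Fisher 1: others sum to 34; max(0, 45 - 34) = 11.
Fisher 2: others sum to 47; max(0, 45 - 47) = 0.
Fisher 3: others sum to 51; max(0, 45 - 51) = 0.
Fisher 4: others sum to 48; max(0, 45 - 48) = 0.
Fisher 5: others sum to 44; max(0, 45 - 44) = 1.
Total collected = 11 + 0 + 0 + 0 + 1 = 12.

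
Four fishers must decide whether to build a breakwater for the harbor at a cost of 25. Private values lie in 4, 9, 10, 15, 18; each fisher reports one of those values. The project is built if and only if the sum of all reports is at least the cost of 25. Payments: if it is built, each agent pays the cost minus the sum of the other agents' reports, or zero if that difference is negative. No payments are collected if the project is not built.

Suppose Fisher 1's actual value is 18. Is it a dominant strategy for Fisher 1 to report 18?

Yes

Check each profile of the others' reports and compare truth against every alternative report.
Others report (4, 4, 18): truth gives 18, best alternative gives 18.
Others report (4, 9, 15): truth gives 18, best alternative gives 18.
Others report (4, 9, 18): truth gives 18, best alternative gives 18.
Others report (4, 10, 15): truth gives 18, best alternative gives 18.
Others report (4, 10, 18): truth gives 18, best alternative gives 18.
Others report (4, 15, 9): truth gives 18, best alternative gives 18.
(Remaining 119 profiles checked similarly; truth is weakly best in each.)
In every case the truthful report is at least as good as any alternative, so it is a dominant strategy.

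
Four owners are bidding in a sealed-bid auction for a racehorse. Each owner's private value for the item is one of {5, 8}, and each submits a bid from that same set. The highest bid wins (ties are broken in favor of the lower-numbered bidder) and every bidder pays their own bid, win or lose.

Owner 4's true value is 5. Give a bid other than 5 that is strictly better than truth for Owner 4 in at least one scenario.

Suppose Owner 1 bids 5, Owner 2 bids 5 and Owner 3 bids 5.
Bid 5: loses but pays 5, utility -5.
Bid 8: wins, pays 8, utility 5 - 8 = -3.
So bidding 8 beats truth here (-3 > -5).

8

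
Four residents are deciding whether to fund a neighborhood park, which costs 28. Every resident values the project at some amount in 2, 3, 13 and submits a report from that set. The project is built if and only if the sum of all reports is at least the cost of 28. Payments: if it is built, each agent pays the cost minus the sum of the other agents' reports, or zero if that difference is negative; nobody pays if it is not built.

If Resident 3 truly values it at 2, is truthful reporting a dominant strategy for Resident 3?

Yes

Check each profile of the others' reports and compare truth against every alternative report.
Others report (2, 13, 13): truth gives 2, best alternative gives 2.
Others report (3, 13, 13): truth gives 2, best alternative gives 2.
Others report (13, 2, 13): truth gives 2, best alternative gives 2.
Others report (13, 3, 13): truth gives 2, best alternative gives 2.
Others report (13, 13, 2): truth gives 2, best alternative gives 2.
Others report (13, 13, 3): truth gives 2, best alternative gives 2.
(Remaining 21 profiles checked similarly; truth is weakly best in each.)
In every case the truthful report is at least as good as any alternative, so it is a dominant strategy.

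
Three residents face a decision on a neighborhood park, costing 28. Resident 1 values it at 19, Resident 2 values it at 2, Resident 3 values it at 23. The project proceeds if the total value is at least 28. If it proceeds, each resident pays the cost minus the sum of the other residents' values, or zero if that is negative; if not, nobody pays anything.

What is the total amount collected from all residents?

10

Total value 44 ≥ cost 28, so it is built.
Resident 1: others sum to 25; max(0, 28 - 25) = 3.
Resident 2: others sum to 42; max(0, 28 - 42) = 0.
Resident 3: others sum to 21; max(0, 28 - 21) = 7.
Total collected = 3 + 0 + 7 = 10.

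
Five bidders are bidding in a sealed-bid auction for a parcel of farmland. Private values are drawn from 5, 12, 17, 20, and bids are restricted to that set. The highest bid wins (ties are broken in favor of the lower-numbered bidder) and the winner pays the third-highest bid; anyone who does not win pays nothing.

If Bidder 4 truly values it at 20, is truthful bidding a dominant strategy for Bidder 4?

Yes

Check each profile of the others' bids and compare truth against every alternative bid.
Others bid (5, 5, 5, 20): truth gives 15, best alternative gives 0.
Others bid (5, 5, 17, 5): truth gives 15, best alternative gives 0.
Others bid (5, 17, 5, 5): truth gives 15, best alternative gives 0.
Others bid (17, 5, 5, 5): truth gives 15, best alternative gives 0.
Others bid (5, 5, 12, 20): truth gives 8, best alternative gives 0.
Others bid (5, 5, 17, 12): truth gives 8, best alternative gives 0.
(Remaining 250 profiles checked similarly; truth is weakly best in each.)
In every case the truthful bid is at least as good as any alternative, so it is a dominant strategy.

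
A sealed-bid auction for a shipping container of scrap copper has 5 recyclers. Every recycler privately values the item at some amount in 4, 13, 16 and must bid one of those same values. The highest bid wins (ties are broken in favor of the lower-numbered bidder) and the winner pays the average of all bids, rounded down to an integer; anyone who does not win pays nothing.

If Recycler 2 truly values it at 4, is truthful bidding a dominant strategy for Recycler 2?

Check each profile of the others' bids and compare truth against every alternative bid.
Others bid (4, 13, 13, 13): truth gives 0, best alternative gives -7.
Others bid (4, 4, 13, 13): truth gives 0, best alternative gives -5.
Others bid (4, 13, 4, 13): truth gives 0, best alternative gives -5.
Others bid (4, 13, 13, 4): truth gives 0, best alternative gives -5.
Others bid (4, 4, 4, 13): truth gives 0, best alternative gives -3.
Others bid (4, 4, 13, 4): truth gives 0, best alternative gives -3.
(Remaining 75 profiles checked similarly; truth is weakly best in each.)
In every case the truthful bid is at least as good as any alternative, so it is a dominant strategy.

Yes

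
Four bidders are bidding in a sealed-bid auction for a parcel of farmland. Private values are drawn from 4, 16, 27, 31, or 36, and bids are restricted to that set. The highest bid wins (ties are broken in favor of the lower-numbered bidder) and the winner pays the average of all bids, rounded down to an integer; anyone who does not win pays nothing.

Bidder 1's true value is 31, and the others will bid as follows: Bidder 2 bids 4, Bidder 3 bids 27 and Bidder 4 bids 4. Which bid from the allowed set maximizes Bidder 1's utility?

Bid 4: loses, pays 0, utility 0.
Bid 16: loses, pays 0, utility 0.
Bid 27: wins, pays 15, utility 31 - 15 = 16.
Bid 31: wins, pays 16, utility 31 - 16 = 15.
Bid 36: wins, pays 17, utility 31 - 17 = 14.
The best choice is 27 with utility 16.

27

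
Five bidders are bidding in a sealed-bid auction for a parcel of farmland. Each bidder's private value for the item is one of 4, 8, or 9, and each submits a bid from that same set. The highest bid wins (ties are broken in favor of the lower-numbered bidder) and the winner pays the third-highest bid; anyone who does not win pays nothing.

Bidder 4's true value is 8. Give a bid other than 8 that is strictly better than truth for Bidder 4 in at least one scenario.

9

Suppose Bidder 1 bids 4, Bidder 2 bids 4, Bidder 3 bids 4 and Bidder 5 bids 9.
Bid 8: loses, pays 0, utility 0.
Bid 9: wins, pays 4, utility 8 - 4 = 4.
So bidding 9 beats truth here (4 > 0).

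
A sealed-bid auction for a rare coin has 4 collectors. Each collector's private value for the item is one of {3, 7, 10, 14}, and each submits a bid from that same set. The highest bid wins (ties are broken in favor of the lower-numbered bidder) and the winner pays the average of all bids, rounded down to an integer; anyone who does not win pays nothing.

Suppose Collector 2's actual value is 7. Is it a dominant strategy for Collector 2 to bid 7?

Consider the case where Collector 1 bids 3, Collector 3 bids 3 and Collector 4 bids 10.
Truthful bid 7: loses, pays 0, utility 0.
Bid 10 instead: wins, pays 6, utility 7 - 6 = 1.
Since 1 > 0, bidding 10 is strictly better here, so truthful bidding is not dominant.

No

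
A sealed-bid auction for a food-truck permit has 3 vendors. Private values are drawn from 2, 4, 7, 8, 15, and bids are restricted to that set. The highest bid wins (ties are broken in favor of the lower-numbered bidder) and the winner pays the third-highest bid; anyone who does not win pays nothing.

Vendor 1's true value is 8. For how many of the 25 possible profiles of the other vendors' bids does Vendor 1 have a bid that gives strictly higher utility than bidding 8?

6

Others bid (2, 15): truth gives 0; bid 15 gives 6 > 0. Violating.
Others bid (4, 15): truth gives 0; bid 15 gives 4 > 0. Violating.
Others bid (7, 15): truth gives 0; bid 15 gives 1 > 0. Violating.
Others bid (15, 2): truth gives 0; bid 15 gives 6 > 0. Violating.
Others bid (2, 2): truth gives 6; no alternative beats it.
Others bid (2, 4): truth gives 6; no alternative beats it.
(Checking all 25 profiles: 6 have a profitable deviation, 19 do not.)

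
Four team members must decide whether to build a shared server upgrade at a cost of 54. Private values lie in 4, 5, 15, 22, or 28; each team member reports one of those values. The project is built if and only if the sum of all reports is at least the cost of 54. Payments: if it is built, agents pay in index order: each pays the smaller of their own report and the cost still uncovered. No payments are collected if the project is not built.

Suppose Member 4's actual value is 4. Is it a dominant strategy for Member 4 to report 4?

Check each profile of the others' reports and compare truth against every alternative report.
Others report (5, 22, 22): truth gives 0, best alternative gives -1.
Others report (22, 5, 22): truth gives 0, best alternative gives -1.
Others report (22, 22, 5): truth gives 0, best alternative gives -1.
Others report (4, 22, 28): truth gives 4, best alternative gives 4.
Others report (4, 28, 22): truth gives 4, best alternative gives 4.
Others report (4, 28, 28): truth gives 4, best alternative gives 4.
(Remaining 119 profiles checked similarly; truth is weakly best in each.)
In every case the truthful report is at least as good as any alternative, so it is a dominant strategy.

Yes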